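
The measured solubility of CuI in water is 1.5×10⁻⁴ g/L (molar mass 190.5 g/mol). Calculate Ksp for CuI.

Ksp = 6.2×10⁻¹³

Molar solubility s = (1.5×10⁻⁴ g/L) / (190.5 g/mol) = 7.874×10⁻⁷ mol/L
CuI(s) ⇌ Cu⁺(aq) + I⁻(aq)
Call the molar solubility s, so that [Cu⁺] = s and [I⁻] = s.
Ksp = [Cu⁺][I⁻] = s · s = s^2
Ksp = (7.874×10⁻⁷)^2 = 6.2×10⁻¹³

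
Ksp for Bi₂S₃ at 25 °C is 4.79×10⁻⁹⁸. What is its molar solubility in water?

1.35×10⁻²⁰ M

Bi₂S₃(s) ⇌ 2 Bi³⁺(aq) + 3 S²⁻(aq)
With molar solubility s: [Bi³⁺] = 2s, [S²⁻] = 3s.
Ksp = [Bi³⁺]^2[S²⁻]^3 = (2s)^2 · (3s)^3 = 108s^5
108s^5 = 4.79×10⁻⁹⁸  ⇒  s^5 = 4.44×10⁻¹⁰⁰
s = 1.35×10⁻²⁰ mol/L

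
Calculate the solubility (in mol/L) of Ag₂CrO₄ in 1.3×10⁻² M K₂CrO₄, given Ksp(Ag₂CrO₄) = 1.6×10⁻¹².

Ag₂CrO₄(s) ⇌ 2 Ag⁺(aq) + CrO₄²⁻(aq)
With CrO₄²⁻ already at 1.3×10⁻² M and s small, take [CrO₄²⁻] ≈ 1.3×10⁻² M and [Ag⁺] = 2s.
Ksp = [Ag⁺]^2[CrO₄²⁻] = (2s)^2(1.3×10⁻²)
(2s)^2 = 1.6×10⁻¹² / (1.3×10⁻²) = 1.2×10⁻¹⁰
s = 5.5×10⁻⁶ M

5.5×10⁻⁶ M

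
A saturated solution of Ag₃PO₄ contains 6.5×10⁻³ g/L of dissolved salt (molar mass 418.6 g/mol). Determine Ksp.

s = (6.5×10⁻³ g L⁻¹)/(418.6 g mol⁻¹) = 1.553×10⁻⁵ M
Ag₃PO₄(s) ⇌ 3 Ag⁺(aq) + PO₄³⁻(aq)
With molar solubility s: [Ag⁺] = 3s, [PO₄³⁻] = s.
Ksp = [Ag⁺]^3[PO₄³⁻] = (3s)^3 · s = 27s^4
Ksp = 27 × (1.553×10⁻⁵)^4 = 1.6×10⁻¹⁸

Ksp = 1.6×10⁻¹⁸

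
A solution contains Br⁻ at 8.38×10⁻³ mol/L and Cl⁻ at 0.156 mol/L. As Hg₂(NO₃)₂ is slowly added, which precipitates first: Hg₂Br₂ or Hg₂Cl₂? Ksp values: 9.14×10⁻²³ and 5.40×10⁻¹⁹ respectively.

Hg₂Br₂

Each salt precipitates once Q = Ksp for that salt.
For Hg₂Br₂: [Hg₂²⁺] = (Ksp/[Br⁻]^2) = 1.30×10⁻¹⁸ mol/L
For Hg₂Cl₂: [Hg₂²⁺] = (Ksp/[Cl⁻]^2) = 2.22×10⁻¹⁷ mol/L
Hg₂Br₂ requires the lower [Hg₂²⁺], so it precipitates first.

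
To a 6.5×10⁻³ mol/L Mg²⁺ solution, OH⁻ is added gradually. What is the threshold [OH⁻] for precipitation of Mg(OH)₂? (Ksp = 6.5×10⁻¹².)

The threshold for precipitation is Q = Ksp.
Mg(OH)₂(s) ⇌ Mg²⁺(aq) + 2 OH⁻(aq)
Ksp = [Mg²⁺][OH⁻]^2 = [OH⁻]^2(6.5×10⁻³)
[OH⁻]^2 = 6.5×10⁻¹² / (6.5×10⁻³) = 1.0×10⁻⁹
[OH⁻] = 3.2×10⁻⁵ mol/L

3.2×10⁻⁵ M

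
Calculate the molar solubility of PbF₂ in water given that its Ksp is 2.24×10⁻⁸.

1.78×10⁻³ M

PbF₂(s) ⇌ Pb²⁺(aq) + 2 F⁻(aq)
For each mole of PbF₂ that dissolves per liter, [Pb²⁺] = s and [F⁻] = 2s; let s denote this solubility.
Ksp = [Pb²⁺][F⁻]^2 = s · (2s)^2 = 4s^3
4s^3 = 2.24×10⁻⁸  ⇒  s^3 = 5.60×10⁻⁹
s = 1.78×10⁻³ mol L⁻¹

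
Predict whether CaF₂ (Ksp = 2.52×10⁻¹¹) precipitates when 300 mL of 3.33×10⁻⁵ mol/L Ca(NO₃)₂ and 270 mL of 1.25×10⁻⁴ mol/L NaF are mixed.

No

Total volume after mixing = 300 + 270 = 570 mL.
[Ca²⁺] = (3.33×10⁻⁵)(300)/570 = 1.75×10⁻⁵ mol/L
[F⁻] = (1.25×10⁻⁴)(270)/570 = 5.92×10⁻⁵ mol/L
Q = [Ca²⁺][F⁻]^2 = 6.14×10⁻¹⁴
Q < Ksp (6.14×10⁻¹⁴ vs 2.52×10⁻¹¹); the solution remains unsaturated and no precipitate forms.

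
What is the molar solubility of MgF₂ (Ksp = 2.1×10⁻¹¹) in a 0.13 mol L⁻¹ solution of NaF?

1.2×10⁻⁹ M

MgF₂(s) ⇌ Mg²⁺(aq) + 2 F⁻(aq)
With F⁻ already at 0.13 mol L⁻¹ and s small, take [F⁻] ≈ 0.13 mol L⁻¹ and [Mg²⁺] = s.
Ksp = [Mg²⁺][F⁻]^2 = s(0.13)^2
s = 2.1×10⁻¹¹ / (0.13)^2 = 1.2×10⁻⁹
s = 1.2×10⁻⁹ mol L⁻¹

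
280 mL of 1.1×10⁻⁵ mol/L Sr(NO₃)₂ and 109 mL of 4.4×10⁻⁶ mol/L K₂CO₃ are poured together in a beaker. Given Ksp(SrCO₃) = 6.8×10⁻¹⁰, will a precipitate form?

No

After mixing, V = 280 mL + 109 mL = 389 mL.
[Sr²⁺] = (1.1×10⁻⁵)(280)/389 = 7.9×10⁻⁶ mol/L
[CO₃²⁻] = (4.4×10⁻⁶)(109)/389 = 1.2×10⁻⁶ mol/L
Q = [Sr²⁺][CO₃²⁻] = 9.8×10⁻¹²
Q < Ksp (9.8×10⁻¹² vs 6.8×10⁻¹⁰); the solution remains unsaturated and no precipitate forms.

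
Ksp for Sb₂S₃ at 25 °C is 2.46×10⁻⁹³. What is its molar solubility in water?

Sb₂S₃(s) ⇌ 2 Sb³⁺(aq) + 3 S²⁻(aq)
With molar solubility s: [Sb³⁺] = 2s, [S²⁻] = 3s.
Ksp = [Sb³⁺]^2[S²⁻]^3 = (2s)^2 · (3s)^3 = 108s^5
108s^5 = 2.46×10⁻⁹³  ⇒  s^5 = 2.28×10⁻⁹⁵
Taking the 5th root, s = 1.18×10⁻¹⁹ mol L⁻¹.

1.18×10⁻¹⁹ M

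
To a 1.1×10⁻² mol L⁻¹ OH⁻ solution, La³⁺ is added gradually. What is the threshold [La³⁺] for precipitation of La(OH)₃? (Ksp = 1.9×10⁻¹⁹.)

The threshold for precipitation is Q = Ksp.
La(OH)₃(s) ⇌ La³⁺(aq) + 3 OH⁻(aq)
Ksp = [La³⁺][OH⁻]^3 = [La³⁺](1.1×10⁻²)^3
[La³⁺] = 1.9×10⁻¹⁹ / (1.1×10⁻²)^3 = 1.4×10⁻¹³
[La³⁺] = 1.4×10⁻¹³ mol L⁻¹

1.4×10⁻¹³ M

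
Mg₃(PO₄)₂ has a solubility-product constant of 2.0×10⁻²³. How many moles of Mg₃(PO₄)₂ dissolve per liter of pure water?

Mg₃(PO₄)₂(s) ⇌ 3 Mg²⁺(aq) + 2 PO₄³⁻(aq)
For each mole of Mg₃(PO₄)₂ that dissolves per liter, [Mg²⁺] = 3s and [PO₄³⁻] = 2s; let s denote this solubility.
Ksp = [Mg²⁺]^3[PO₄³⁻]^2 = (3s)^3 · (2s)^2 = 108s^5
108s^5 = 2.0×10⁻²³  ⇒  s^5 = 1.9×10⁻²⁵
Taking the 5th root, s = 1.1×10⁻⁵ M.

1.1×10⁻⁵ M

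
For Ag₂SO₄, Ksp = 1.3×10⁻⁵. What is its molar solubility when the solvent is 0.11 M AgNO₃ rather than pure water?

1.1×10⁻³ M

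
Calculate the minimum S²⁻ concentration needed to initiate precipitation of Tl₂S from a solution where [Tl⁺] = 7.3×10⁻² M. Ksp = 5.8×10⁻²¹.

1.1×10⁻¹⁸ M

A salt starts to precipitate once the ion product Q reaches its Ksp.
Tl₂S(s) ⇌ 2 Tl⁺(aq) + S²⁻(aq)
Ksp = [Tl⁺]^2[S²⁻] = [S²⁻](7.3×10⁻²)^2
[S²⁻] = 5.8×10⁻²¹ / (7.3×10⁻²)^2 = 1.1×10⁻¹⁸
[S²⁻] = 1.1×10⁻¹⁸ M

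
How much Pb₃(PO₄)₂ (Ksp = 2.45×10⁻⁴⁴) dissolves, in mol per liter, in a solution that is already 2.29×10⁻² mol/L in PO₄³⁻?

Pb₃(PO₄)₂(s) ⇌ 3 Pb²⁺(aq) + 2 PO₄³⁻(aq)
PO₄³⁻ is already present at 2.29×10⁻² mol/L. If s mol/L of Pb₃(PO₄)₂ dissolves, [Pb²⁺] = 3s while [PO₄³⁻] ≈ 2.29×10⁻² mol/L.
Ksp = [Pb²⁺]^3[PO₄³⁻]^2 = (3s)^3(2.29×10⁻²)^2
(3s)^3 = 2.45×10⁻⁴⁴ / (2.29×10⁻²)^2 = 4.67×10⁻⁴¹
s = 1.20×10⁻¹⁴ mol/L

1.20×10⁻¹⁴ M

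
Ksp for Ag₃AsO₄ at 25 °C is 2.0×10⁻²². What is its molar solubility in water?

Ag₃AsO₄(s) ⇌ 3 Ag⁺(aq) + AsO₄³⁻(aq)
If s mol/L of Ag₃AsO₄ dissolves, [Ag⁺] = 3s and [AsO₄³⁻] = s.
Ksp = [Ag⁺]^3[AsO₄³⁻] = (3s)^3 · s = 27s^4
27s^4 = 2.0×10⁻²²  ⇒  s^4 = 7.4×10⁻²⁴
s = 1.6×10⁻⁶ mol/L

1.6×10⁻⁶ M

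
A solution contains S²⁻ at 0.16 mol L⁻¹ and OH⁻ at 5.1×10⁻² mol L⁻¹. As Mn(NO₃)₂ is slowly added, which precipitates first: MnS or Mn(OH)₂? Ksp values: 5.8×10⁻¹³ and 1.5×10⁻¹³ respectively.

Each salt precipitates once Q = Ksp for that salt.
For MnS: [Mn²⁺] = (Ksp/[S²⁻]) = 3.6×10⁻¹² mol L⁻¹
For Mn(OH)₂: [Mn²⁺] = (Ksp/[OH⁻]^2) = 5.8×10⁻¹¹ mol L⁻¹
MnS requires the lower [Mn²⁺], so it precipitates first.

MnS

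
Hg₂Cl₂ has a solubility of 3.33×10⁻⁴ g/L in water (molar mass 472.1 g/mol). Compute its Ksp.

s = (3.33×10⁻⁴ g L⁻¹)/(472.1 g mol⁻¹) = 7.0536×10⁻⁷ M
Hg₂Cl₂(s) ⇌ Hg₂²⁺(aq) + 2 Cl⁻(aq)
With molar solubility s: [Hg₂²⁺] = s, [Cl⁻] = 2s.
Ksp = [Hg₂²⁺][Cl⁻]^2 = s · (2s)^2 = 4s^3
Ksp = 4 × (7.0536×10⁻⁷)^3 = 1.40×10⁻¹⁸

Ksp = 1.40×10⁻¹⁸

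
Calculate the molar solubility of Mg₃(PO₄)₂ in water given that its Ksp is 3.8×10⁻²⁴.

Mg₃(PO₄)₂(s) ⇌ 3 Mg²⁺(aq) + 2 PO₄³⁻(aq)
If s mol/L of Mg₃(PO₄)₂ dissolves, [Mg²⁺] = 3s and [PO₄³⁻] = 2s.
Ksp = [Mg²⁺]^3[PO₄³⁻]^2 = (3s)^3 · (2s)^2 = 108s^5
108s^5 = 3.8×10⁻²⁴  ⇒  s^5 = 3.5×10⁻²⁶
s = 8.1×10⁻⁶ mol L⁻¹

8.1×10⁻⁶ M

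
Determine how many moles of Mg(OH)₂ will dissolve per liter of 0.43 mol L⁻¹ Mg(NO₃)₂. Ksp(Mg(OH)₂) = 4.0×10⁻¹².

1.5×10⁻⁶ M

Mg(OH)₂(s) ⇌ Mg²⁺(aq) + 2 OH⁻(aq)
With Mg²⁺ already at 0.43 mol L⁻¹ and s small, take [Mg²⁺] ≈ 0.43 mol L⁻¹ and [OH⁻] = 2s.
Ksp = [Mg²⁺][OH⁻]^2 = (0.43)(2s)^2
(2s)^2 = 4.0×10⁻¹² / (0.43) = 9.3×10⁻¹²
s = 1.5×10⁻⁶ mol L⁻¹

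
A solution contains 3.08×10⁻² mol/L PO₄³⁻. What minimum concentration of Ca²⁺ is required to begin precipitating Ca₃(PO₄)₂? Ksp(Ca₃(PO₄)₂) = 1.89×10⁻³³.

1.26×10⁻¹⁰ M

The threshold for precipitation is Q = Ksp.
Ca₃(PO₄)₂(s) ⇌ 3 Ca²⁺(aq) + 2 PO₄³⁻(aq)
Ksp = [Ca²⁺]^3[PO₄³⁻]^2 = [Ca²⁺]^3(3.08×10⁻²)^2
[Ca²⁺]^3 = 1.89×10⁻³³ / (3.08×10⁻²)^2 = 1.99×10⁻³⁰
[Ca²⁺] = 1.26×10⁻¹⁰ mol/L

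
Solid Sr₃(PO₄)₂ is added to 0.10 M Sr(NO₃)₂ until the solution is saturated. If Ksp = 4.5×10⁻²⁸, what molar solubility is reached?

3.4×10⁻¹³ M

Sr₃(PO₄)₂(s) ⇌ 3 Sr²⁺(aq) + 2 PO₄³⁻(aq)
With Sr²⁺ already at 0.10 M and s small, take [Sr²⁺] ≈ 0.10 M and [PO₄³⁻] = 2s.
Ksp = [Sr²⁺]^3[PO₄³⁻]^2 = (0.10)^3(2s)^2
(2s)^2 = 4.5×10⁻²⁸ / (0.10)^3 = 4.5×10⁻²⁵
s = 3.4×10⁻¹³ M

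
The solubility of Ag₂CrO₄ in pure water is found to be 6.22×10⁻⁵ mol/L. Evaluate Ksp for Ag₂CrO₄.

Ag₂CrO₄(s) ⇌ 2 Ag⁺(aq) + CrO₄²⁻(aq)
Call the molar solubility s, so that [Ag⁺] = 2s and [CrO₄²⁻] = s.
Ksp = [Ag⁺]^2[CrO₄²⁻] = (2s)^2 · s = 4s^3
Ksp = 4 × (6.22×10⁻⁵)^3 = 9.63×10⁻¹³

Ksp = 9.63×10⁻¹³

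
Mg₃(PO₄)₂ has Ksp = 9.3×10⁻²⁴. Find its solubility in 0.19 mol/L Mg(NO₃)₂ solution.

Mg₃(PO₄)₂(s) ⇌ 3 Mg²⁺(aq) + 2 PO₄³⁻(aq)
The solution already contains Mg²⁺ at 0.19 mol/L. Let s be the molar solubility of Mg₃(PO₄)₂.
[Mg²⁺] ≈ 0.19 mol/L (common ion dominates); [PO₄³⁻] = 2s.
Ksp = [Mg²⁺]^3[PO₄³⁻]^2 = (0.19)^3(2s)^2
(2s)^2 = 9.3×10⁻²⁴ / (0.19)^3 = 1.4×10⁻²¹
s = 1.8×10⁻¹¹ mol/L

1.8×10⁻¹¹ M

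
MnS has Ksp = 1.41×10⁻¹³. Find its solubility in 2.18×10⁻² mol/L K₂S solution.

6.47×10⁻¹² M

MnS(s) ⇌ Mn²⁺(aq) + S²⁻(aq)
The solution already contains S²⁻ at 2.18×10⁻² mol/L. Let s be the molar solubility of MnS.
[S²⁻] ≈ 2.18×10⁻² mol/L (common ion dominates); [Mn²⁺] = s.
Ksp = [Mn²⁺][S²⁻] = s(2.18×10⁻²)
s = 1.41×10⁻¹³ / (2.18×10⁻²) = 6.47×10⁻¹²
s = 6.47×10⁻¹² mol/L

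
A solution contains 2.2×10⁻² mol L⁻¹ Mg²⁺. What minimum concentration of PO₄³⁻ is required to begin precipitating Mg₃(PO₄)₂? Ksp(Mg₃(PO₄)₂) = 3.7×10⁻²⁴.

Each salt precipitates once Q = Ksp for that salt.
Mg₃(PO₄)₂(s) ⇌ 3 Mg²⁺(aq) + 2 PO₄³⁻(aq)
Ksp = [Mg²⁺]^3[PO₄³⁻]^2 = [PO₄³⁻]^2(2.2×10⁻²)^3
[PO₄³⁻]^2 = 3.7×10⁻²⁴ / (2.2×10⁻²)^3 = 3.5×10⁻¹⁹
[PO₄³⁻] = 5.9×10⁻¹⁰ mol L⁻¹

5.9×10⁻¹⁰ M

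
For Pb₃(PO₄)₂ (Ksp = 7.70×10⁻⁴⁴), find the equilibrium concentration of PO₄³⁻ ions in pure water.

1.87×10⁻⁹ M

Pb₃(PO₄)₂(s) ⇌ 3 Pb²⁺(aq) + 2 PO₄³⁻(aq)
If s mol/L of Pb₃(PO₄)₂ dissolves, [Pb²⁺] = 3s and [PO₄³⁻] = 2s.
Ksp = [Pb²⁺]^3[PO₄³⁻]^2 = (3s)^3 · (2s)^2 = 108s^5 = 7.70×10⁻⁴⁴
s = 9.35×10⁻¹⁰ mol L⁻¹
[PO₄³⁻] = 2s = 1.87×10⁻⁹ mol L⁻¹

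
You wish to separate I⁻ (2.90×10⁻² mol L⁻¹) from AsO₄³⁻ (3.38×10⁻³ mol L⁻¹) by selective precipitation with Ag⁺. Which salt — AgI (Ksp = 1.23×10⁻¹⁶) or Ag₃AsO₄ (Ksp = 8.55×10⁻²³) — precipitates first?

AgI

A salt starts to precipitate once the ion product Q reaches its Ksp.
For AgI: [Ag⁺] = (Ksp/[I⁻]) = 4.24×10⁻¹⁵ mol L⁻¹
For Ag₃AsO₄: [Ag⁺] = (Ksp/[AsO₄³⁻])^(1/3) = 2.94×10⁻⁷ mol L⁻¹
Since AgI needs less Ag⁺ to reach saturation, it precipitates first.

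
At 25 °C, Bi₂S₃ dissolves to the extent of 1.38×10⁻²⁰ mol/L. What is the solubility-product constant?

Ksp = 5.41×10⁻⁹⁸

Bi₂S₃(s) ⇌ 2 Bi³⁺(aq) + 3 S²⁻(aq)
With molar solubility s: [Bi³⁺] = 2s, [S²⁻] = 3s.
Ksp = [Bi³⁺]^2[S²⁻]^3 = (2s)^2 · (3s)^3 = 108s^5
Ksp = 108 × (1.38×10⁻²⁰)^5 = 5.41×10⁻⁹⁸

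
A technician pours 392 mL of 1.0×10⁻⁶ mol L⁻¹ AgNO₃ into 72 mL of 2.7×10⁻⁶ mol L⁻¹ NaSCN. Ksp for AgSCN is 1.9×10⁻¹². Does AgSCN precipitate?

The combined volume is 464 mL.
[Ag⁺] = (1.0×10⁻⁶)(392)/464 = 8.4×10⁻⁷ mol L⁻¹
[SCN⁻] = (2.7×10⁻⁶)(72)/464 = 4.2×10⁻⁷ mol L⁻¹
Q = [Ag⁺][SCN⁻] = 3.5×10⁻¹³
Q = 3.5×10⁻¹³ < Ksp = 1.9×10⁻¹², so the solution is unsaturated and no precipitate forms.

No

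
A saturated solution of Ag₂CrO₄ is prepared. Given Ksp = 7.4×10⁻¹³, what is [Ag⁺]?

1.1×10⁻⁴ M

Ag₂CrO₄(s) ⇌ 2 Ag⁺(aq) + CrO₄²⁻(aq)
With molar solubility s: [Ag⁺] = 2s, [CrO₄²⁻] = s.
Ksp = [Ag⁺]^2[CrO₄²⁻] = (2s)^2 · s = 4s^3 = 7.4×10⁻¹³
s = 5.7×10⁻⁵ mol L⁻¹
[Ag⁺] = 2s = 1.1×10⁻⁴ mol L⁻¹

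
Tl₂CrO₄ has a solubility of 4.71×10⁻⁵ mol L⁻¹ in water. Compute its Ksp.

Tl₂CrO₄(s) ⇌ 2 Tl⁺(aq) + CrO₄²⁻(aq)
If s mol/L of Tl₂CrO₄ dissolves, [Tl⁺] = 2s and [CrO₄²⁻] = s.
Ksp = [Tl⁺]^2[CrO₄²⁻] = (2s)^2 · s = 4s^3
Ksp = 4 × (4.71×10⁻⁵)^3 = 4.18×10⁻¹³

Ksp = 4.18×10⁻¹³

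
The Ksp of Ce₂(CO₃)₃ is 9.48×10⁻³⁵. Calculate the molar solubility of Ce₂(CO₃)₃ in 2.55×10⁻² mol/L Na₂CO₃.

Ce₂(CO₃)₃(s) ⇌ 2 Ce³⁺(aq) + 3 CO₃²⁻(aq)
With CO₃²⁻ already at 2.55×10⁻² mol/L and s small, take [CO₃²⁻] ≈ 2.55×10⁻² mol/L and [Ce³⁺] = 2s.
Ksp = [Ce³⁺]^2[CO₃²⁻]^3 = (2s)^2(2.55×10⁻²)^3
(2s)^2 = 9.48×10⁻³⁵ / (2.55×10⁻²)^3 = 5.72×10⁻³⁰
s = 1.20×10⁻¹⁵ mol/L

1.20×10⁻¹⁵ M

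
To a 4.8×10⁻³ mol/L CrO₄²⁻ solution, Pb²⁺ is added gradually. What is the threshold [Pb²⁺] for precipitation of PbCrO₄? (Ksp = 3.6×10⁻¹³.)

7.5×10⁻¹¹ M

Each salt precipitates once Q = Ksp for that salt.
PbCrO₄(s) ⇌ Pb²⁺(aq) + CrO₄²⁻(aq)
Ksp = [Pb²⁺][CrO₄²⁻] = [Pb²⁺](4.8×10⁻³)
[Pb²⁺] = 3.6×10⁻¹³ / (4.8×10⁻³) = 7.5×10⁻¹¹
[Pb²⁺] = 7.5×10⁻¹¹ mol/L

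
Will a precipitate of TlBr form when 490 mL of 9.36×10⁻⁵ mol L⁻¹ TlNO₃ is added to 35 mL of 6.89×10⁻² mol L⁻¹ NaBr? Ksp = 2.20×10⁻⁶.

The combined volume is 525 mL.
[Tl⁺] = (9.36×10⁻⁵)(490)/525 = 8.74×10⁻⁵ mol L⁻¹
[Br⁻] = (6.89×10⁻²)(35)/525 = 4.59×10⁻³ mol L⁻¹
Q = [Tl⁺][Br⁻] = 4.01×10⁻⁷
Q = 4.01×10⁻⁷ < Ksp = 2.20×10⁻⁶, so the solution is unsaturated and no precipitate forms.

No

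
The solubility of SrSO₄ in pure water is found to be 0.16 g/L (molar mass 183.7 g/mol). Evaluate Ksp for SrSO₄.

Convert to molarity: s = 0.16 / 183.7 = 8.710×10⁻⁴ mol/L
SrSO₄(s) ⇌ Sr²⁺(aq) + SO₄²⁻(aq)
If s mol/L of SrSO₄ dissolves, [Sr²⁺] = s and [SO₄²⁻] = s.
Ksp = [Sr²⁺][SO₄²⁻] = s · s = s^2
Ksp = (8.710×10⁻⁴)^2 = 7.6×10⁻⁷

Ksp = 7.6×10⁻⁷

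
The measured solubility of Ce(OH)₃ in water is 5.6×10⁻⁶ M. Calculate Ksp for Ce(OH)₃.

Ce(OH)₃(s) ⇌ Ce³⁺(aq) + 3 OH⁻(aq)
With molar solubility s: [Ce³⁺] = s, [OH⁻] = 3s.
Ksp = [Ce³⁺][OH⁻]^3 = s · (3s)^3 = 27s^4
Ksp = 27 × (5.6×10⁻⁶)^4 = 2.7×10⁻²⁰

Ksp = 2.7×10⁻²⁰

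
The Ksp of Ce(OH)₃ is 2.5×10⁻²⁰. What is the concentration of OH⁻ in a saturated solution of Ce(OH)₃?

1.7×10⁻⁵ M

Ce(OH)₃(s) ⇌ Ce³⁺(aq) + 3 OH⁻(aq)
Let s be the molar solubility. Then [Ce³⁺] = s and [OH⁻] = 3s.
Ksp = [Ce³⁺][OH⁻]^3 = s · (3s)^3 = 27s^4 = 2.5×10⁻²⁰
s = 5.5×10⁻⁶ M
[OH⁻] = 3s = 1.7×10⁻⁵ M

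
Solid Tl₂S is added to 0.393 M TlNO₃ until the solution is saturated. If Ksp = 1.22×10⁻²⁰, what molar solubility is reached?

Tl₂S(s) ⇌ 2 Tl⁺(aq) + S²⁻(aq)
With Tl⁺ already at 0.393 M and s small, take [Tl⁺] ≈ 0.393 M and [S²⁻] = s.
Ksp = [Tl⁺]^2[S²⁻] = (0.393)^2s
s = 1.22×10⁻²⁰ / (0.393)^2 = 7.90×10⁻²⁰
s = 7.90×10⁻²⁰ M

7.90×10⁻²⁰ M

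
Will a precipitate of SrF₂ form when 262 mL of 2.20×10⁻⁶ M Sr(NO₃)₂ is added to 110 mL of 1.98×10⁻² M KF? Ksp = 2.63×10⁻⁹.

No

After mixing, V = 262 mL + 110 mL = 372 mL.
[Sr²⁺] = (2.20×10⁻⁶)(262)/372 = 1.55×10⁻⁶ M
[F⁻] = (1.98×10⁻²)(110)/372 = 5.85×10⁻³ M
Q = [Sr²⁺][F⁻]^2 = 5.31×10⁻¹¹
Q < Ksp (5.31×10⁻¹¹ vs 2.63×10⁻⁹); the solution remains unsaturated and no precipitate forms.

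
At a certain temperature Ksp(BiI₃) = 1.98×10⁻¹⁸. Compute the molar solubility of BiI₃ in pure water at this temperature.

1.65×10⁻⁵ M

BiI₃(s) ⇌ Bi³⁺(aq) + 3 I⁻(aq)
Let s be the molar solubility. Then [Bi³⁺] = s and [I⁻] = 3s.
Ksp = [Bi³⁺][I⁻]^3 = s · (3s)^3 = 27s^4
27s^4 = 1.98×10⁻¹⁸  ⇒  s^4 = 7.33×10⁻²⁰
s = (7.33×10⁻²⁰)^(1/4) = 1.65×10⁻⁵ mol L⁻¹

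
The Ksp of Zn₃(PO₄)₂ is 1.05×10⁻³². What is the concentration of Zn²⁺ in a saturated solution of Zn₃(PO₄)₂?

4.73×10⁻⁷ M

Zn₃(PO₄)₂(s) ⇌ 3 Zn²⁺(aq) + 2 PO₄³⁻(aq)
Let s be the molar solubility. Then [Zn²⁺] = 3s and [PO₄³⁻] = 2s.
Ksp = [Zn²⁺]^3[PO₄³⁻]^2 = (3s)^3 · (2s)^2 = 108s^5 = 1.05×10⁻³²
s = 1.58×10⁻⁷ mol L⁻¹
[Zn²⁺] = 3s = 4.73×10⁻⁷ mol L⁻¹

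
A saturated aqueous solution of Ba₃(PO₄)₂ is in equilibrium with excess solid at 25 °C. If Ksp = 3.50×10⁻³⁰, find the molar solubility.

5.04×10⁻⁷ M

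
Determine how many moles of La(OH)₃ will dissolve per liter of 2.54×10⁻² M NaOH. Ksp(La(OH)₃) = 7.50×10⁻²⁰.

4.58×10⁻¹⁵ M

La(OH)₃(s) ⇌ La³⁺(aq) + 3 OH⁻(aq)
OH⁻ is already present at 2.54×10⁻² M. If s mol/L of La(OH)₃ dissolves, [La³⁺] = s while [OH⁻] ≈ 2.54×10⁻² M.
Ksp = [La³⁺][OH⁻]^3 = s(2.54×10⁻²)^3
s = 7.50×10⁻²⁰ / (2.54×10⁻²)^3 = 4.58×10⁻¹⁵
s = 4.58×10⁻¹⁵ M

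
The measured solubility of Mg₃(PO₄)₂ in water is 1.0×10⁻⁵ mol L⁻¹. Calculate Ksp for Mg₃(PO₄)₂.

Mg₃(PO₄)₂(s) ⇌ 3 Mg²⁺(aq) + 2 PO₄³⁻(aq)
For each mole of Mg₃(PO₄)₂ that dissolves per liter, [Mg²⁺] = 3s and [PO₄³⁻] = 2s; let s denote this solubility.
Ksp = [Mg²⁺]^3[PO₄³⁻]^2 = (3s)^3 · (2s)^2 = 108s^5
Ksp = 108 × (1.0×10⁻⁵)^5 = 1.1×10⁻²³

Ksp = 1.1×10⁻²³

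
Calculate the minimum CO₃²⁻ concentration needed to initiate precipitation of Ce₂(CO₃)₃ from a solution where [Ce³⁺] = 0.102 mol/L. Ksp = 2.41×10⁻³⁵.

The threshold for precipitation is Q = Ksp.
Ce₂(CO₃)₃(s) ⇌ 2 Ce³⁺(aq) + 3 CO₃²⁻(aq)
Ksp = [Ce³⁺]^2[CO₃²⁻]^3 = [CO₃²⁻]^3(0.102)^2
[CO₃²⁻]^3 = 2.41×10⁻³⁵ / (0.102)^2 = 2.32×10⁻³³
[CO₃²⁻] = 1.32×10⁻¹¹ mol/L

1.32×10⁻¹¹ M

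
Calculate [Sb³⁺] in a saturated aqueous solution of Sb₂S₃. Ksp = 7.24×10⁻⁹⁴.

Sb₂S₃(s) ⇌ 2 Sb³⁺(aq) + 3 S²⁻(aq)
Call the molar solubility s, so that [Sb³⁺] = 2s and [S²⁻] = 3s.
Ksp = [Sb³⁺]^2[S²⁻]^3 = (2s)^2 · (3s)^3 = 108s^5 = 7.24×10⁻⁹⁴
s = 9.23×10⁻²⁰ mol/L
[Sb³⁺] = 2s = 1.85×10⁻¹⁹ mol/L

1.85×10⁻¹⁹ M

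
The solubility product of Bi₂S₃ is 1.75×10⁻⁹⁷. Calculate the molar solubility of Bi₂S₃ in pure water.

Bi₂S₃(s) ⇌ 2 Bi³⁺(aq) + 3 S²⁻(aq)
With molar solubility s: [Bi³⁺] = 2s, [S²⁻] = 3s.
Ksp = [Bi³⁺]^2[S²⁻]^3 = (2s)^2 · (3s)^3 = 108s^5
108s^5 = 1.75×10⁻⁹⁷  ⇒  s^5 = 1.62×10⁻⁹⁹
s = (1.62×10⁻⁹⁹)^(1/5) = 1.75×10⁻²⁰ M

1.75×10⁻²⁰ M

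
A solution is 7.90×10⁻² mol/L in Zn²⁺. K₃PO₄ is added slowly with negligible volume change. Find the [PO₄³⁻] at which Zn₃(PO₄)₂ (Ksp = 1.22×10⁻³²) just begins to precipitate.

Each salt precipitates once Q = Ksp for that salt.
Zn₃(PO₄)₂(s) ⇌ 3 Zn²⁺(aq) + 2 PO₄³⁻(aq)
Ksp = [Zn²⁺]^3[PO₄³⁻]^2 = [PO₄³⁻]^2(7.90×10⁻²)^3
[PO₄³⁻]^2 = 1.22×10⁻³² / (7.90×10⁻²)^3 = 2.47×10⁻²⁹
[PO₄³⁻] = 4.97×10⁻¹⁵ mol/L

4.97×10⁻¹⁵ M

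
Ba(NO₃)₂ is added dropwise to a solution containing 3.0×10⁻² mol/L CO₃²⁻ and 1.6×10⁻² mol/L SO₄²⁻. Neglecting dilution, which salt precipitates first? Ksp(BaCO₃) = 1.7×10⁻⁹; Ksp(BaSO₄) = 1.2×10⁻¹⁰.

BaSO₄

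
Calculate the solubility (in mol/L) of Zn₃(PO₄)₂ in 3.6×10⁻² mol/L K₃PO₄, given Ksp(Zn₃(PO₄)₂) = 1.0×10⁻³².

6.6×10⁻¹¹ M

Zn₃(PO₄)₂(s) ⇌ 3 Zn²⁺(aq) + 2 PO₄³⁻(aq)
Let s be the solubility of Zn₃(PO₄)₂ here. The common ion gives [PO₄³⁻] ≈ 3.6×10⁻² mol/L, and [Zn²⁺] = 3s.
Ksp = [Zn²⁺]^3[PO₄³⁻]^2 = (3s)^3(3.6×10⁻²)^2
(3s)^3 = 1.0×10⁻³² / (3.6×10⁻²)^2 = 7.7×10⁻³⁰
s = 6.6×10⁻¹¹ mol/L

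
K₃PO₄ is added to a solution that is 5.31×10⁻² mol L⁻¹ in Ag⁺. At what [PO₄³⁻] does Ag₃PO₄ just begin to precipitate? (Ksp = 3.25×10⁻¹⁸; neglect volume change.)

2.17×10⁻¹⁴ M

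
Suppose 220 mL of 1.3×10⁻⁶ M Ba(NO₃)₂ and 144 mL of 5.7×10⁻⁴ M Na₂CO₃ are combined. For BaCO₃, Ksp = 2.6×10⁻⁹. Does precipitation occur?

No

After mixing, V = 220 mL + 144 mL = 364 mL.
[Ba²⁺] = (1.3×10⁻⁶)(220)/364 = 7.9×10⁻⁷ M
[CO₃²⁻] = (5.7×10⁻⁴)(144)/364 = 2.3×10⁻⁴ M
Q = [Ba²⁺][CO₃²⁻] = 1.8×10⁻¹⁰
Q < Ksp (1.8×10⁻¹⁰ vs 2.6×10⁻⁹); the solution remains unsaturated and no precipitate forms.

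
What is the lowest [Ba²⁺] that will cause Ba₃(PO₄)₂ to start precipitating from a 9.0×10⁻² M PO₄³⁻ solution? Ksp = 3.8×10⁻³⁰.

7.8×10⁻¹⁰ M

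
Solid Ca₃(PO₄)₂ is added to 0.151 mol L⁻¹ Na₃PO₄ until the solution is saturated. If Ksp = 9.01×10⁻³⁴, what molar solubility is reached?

Ca₃(PO₄)₂(s) ⇌ 3 Ca²⁺(aq) + 2 PO₄³⁻(aq)
The solution already contains PO₄³⁻ at 0.151 mol L⁻¹. Let s be the molar solubility of Ca₃(PO₄)₂.
[PO₄³⁻] ≈ 0.151 mol L⁻¹ (common ion dominates); [Ca²⁺] = 3s.
Ksp = [Ca²⁺]^3[PO₄³⁻]^2 = (3s)^3(0.151)^2
(3s)^3 = 9.01×10⁻³⁴ / (0.151)^2 = 3.95×10⁻³²
s = 1.14×10⁻¹¹ mol L⁻¹

1.14×10⁻¹¹ M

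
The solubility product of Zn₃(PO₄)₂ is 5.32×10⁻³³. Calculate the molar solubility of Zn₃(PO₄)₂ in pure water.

Zn₃(PO₄)₂(s) ⇌ 3 Zn²⁺(aq) + 2 PO₄³⁻(aq)
For each mole of Zn₃(PO₄)₂ that dissolves per liter, [Zn²⁺] = 3s and [PO₄³⁻] = 2s; let s denote this solubility.
Ksp = [Zn²⁺]^3[PO₄³⁻]^2 = (3s)^3 · (2s)^2 = 108s^5
108s^5 = 5.32×10⁻³³  ⇒  s^5 = 4.93×10⁻³⁵
Taking the 5th root, s = 1.38×10⁻⁷ mol/L.

1.38×10⁻⁷ M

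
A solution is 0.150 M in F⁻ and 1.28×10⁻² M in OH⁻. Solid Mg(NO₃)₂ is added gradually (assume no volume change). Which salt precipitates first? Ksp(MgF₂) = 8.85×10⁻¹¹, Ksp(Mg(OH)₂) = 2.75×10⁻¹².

MgF₂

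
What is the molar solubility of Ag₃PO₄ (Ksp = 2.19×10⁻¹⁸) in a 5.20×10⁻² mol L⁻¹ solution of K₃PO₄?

Ag₃PO₄(s) ⇌ 3 Ag⁺(aq) + PO₄³⁻(aq)
With PO₄³⁻ already at 5.20×10⁻² mol L⁻¹ and s small, take [PO₄³⁻] ≈ 5.20×10⁻² mol L⁻¹ and [Ag⁺] = 3s.
Ksp = [Ag⁺]^3[PO₄³⁻] = (3s)^3(5.20×10⁻²)
(3s)^3 = 2.19×10⁻¹⁸ / (5.20×10⁻²) = 4.21×10⁻¹⁷
s = 1.16×10⁻⁶ mol L⁻¹

1.16×10⁻⁶ M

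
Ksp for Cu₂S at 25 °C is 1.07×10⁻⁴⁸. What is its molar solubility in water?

Cu₂S(s) ⇌ 2 Cu⁺(aq) + S²⁻(aq)
Call the molar solubility s, so that [Cu⁺] = 2s and [S²⁻] = s.
Ksp = [Cu⁺]^2[S²⁻] = (2s)^2 · s = 4s^3
4s^3 = 1.07×10⁻⁴⁸  ⇒  s^3 = 2.68×10⁻⁴⁹
s = (2.68×10⁻⁴⁹)^(1/3) = 6.44×10⁻¹⁷ mol/L

6.44×10⁻¹⁷ M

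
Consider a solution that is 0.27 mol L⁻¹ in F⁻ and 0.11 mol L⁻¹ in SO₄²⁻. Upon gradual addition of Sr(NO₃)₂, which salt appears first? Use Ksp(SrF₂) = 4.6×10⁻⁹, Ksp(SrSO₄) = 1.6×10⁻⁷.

SrF₂

Each salt precipitates once Q = Ksp for that salt.
For SrF₂: [Sr²⁺] = (Ksp/[F⁻]^2) = 6.3×10⁻⁸ mol L⁻¹
For SrSO₄: [Sr²⁺] = (Ksp/[SO₄²⁻]) = 1.5×10⁻⁶ mol L⁻¹
The smaller threshold [Sr²⁺] is reached first, so SrF₂ precipitates first.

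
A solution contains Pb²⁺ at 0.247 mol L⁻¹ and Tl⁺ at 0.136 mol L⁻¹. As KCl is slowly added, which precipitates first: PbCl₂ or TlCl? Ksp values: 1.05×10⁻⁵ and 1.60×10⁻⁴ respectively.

TlCl

A salt starts to precipitate once the ion product Q reaches its Ksp.
For PbCl₂: [Cl⁻] = (Ksp/[Pb²⁺])^(1/2) = 6.52×10⁻³ mol L⁻¹
For TlCl: [Cl⁻] = (Ksp/[Tl⁺]) = 1.18×10⁻³ mol L⁻¹
Since TlCl needs less Cl⁻ to reach saturation, it precipitates first.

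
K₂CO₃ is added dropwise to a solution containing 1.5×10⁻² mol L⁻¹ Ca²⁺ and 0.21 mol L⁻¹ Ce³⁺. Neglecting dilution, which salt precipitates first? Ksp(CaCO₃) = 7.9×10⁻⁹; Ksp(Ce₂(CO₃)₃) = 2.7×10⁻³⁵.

The threshold for precipitation is Q = Ksp.
For CaCO₃: [CO₃²⁻] = (Ksp/[Ca²⁺]) = 5.3×10⁻⁷ mol L⁻¹
For Ce₂(CO₃)₃: [CO₃²⁻] = (Ksp/[Ce³⁺]^2)^(1/3) = 8.5×10⁻¹² mol L⁻¹
Since Ce₂(CO₃)₃ needs less CO₃²⁻ to reach saturation, it precipitates first.

Ce₂(CO₃)₃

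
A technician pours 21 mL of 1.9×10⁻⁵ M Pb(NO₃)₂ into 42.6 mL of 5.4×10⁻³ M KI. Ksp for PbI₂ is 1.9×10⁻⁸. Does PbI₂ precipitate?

No

The combined volume is 63.6 mL.
[Pb²⁺] = (1.9×10⁻⁵)(21)/63.6 = 6.3×10⁻⁶ M
[I⁻] = (5.4×10⁻³)(42.6)/63.6 = 3.6×10⁻³ M
Q = [Pb²⁺][I⁻]^2 = 8.2×10⁻¹¹
Q = 8.2×10⁻¹¹ < Ksp = 1.9×10⁻⁸, so the solution is unsaturated and no precipitate forms.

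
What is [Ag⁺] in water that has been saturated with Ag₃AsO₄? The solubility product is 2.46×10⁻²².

5.21×10⁻⁶ M

Ag₃AsO₄(s) ⇌ 3 Ag⁺(aq) + AsO₄³⁻(aq)
If s mol/L of Ag₃AsO₄ dissolves, [Ag⁺] = 3s and [AsO₄³⁻] = s.
Ksp = [Ag⁺]^3[AsO₄³⁻] = (3s)^3 · s = 27s^4 = 2.46×10⁻²²
s = 1.74×10⁻⁶ mol/L
[Ag⁺] = 3s = 5.21×10⁻⁶ mol/L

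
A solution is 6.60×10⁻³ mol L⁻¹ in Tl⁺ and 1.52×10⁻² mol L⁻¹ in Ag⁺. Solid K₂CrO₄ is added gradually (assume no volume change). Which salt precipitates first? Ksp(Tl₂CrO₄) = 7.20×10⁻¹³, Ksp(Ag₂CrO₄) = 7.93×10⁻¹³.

Precipitation of each salt begins when its ion product equals Ksp.
For Tl₂CrO₄: [CrO₄²⁻] = (Ksp/[Tl⁺]^2) = 1.65×10⁻⁸ mol L⁻¹
For Ag₂CrO₄: [CrO₄²⁻] = (Ksp/[Ag⁺]^2) = 3.43×10⁻⁹ mol L⁻¹
Ag₂CrO₄ requires the lower [CrO₄²⁻], so it precipitates first.

Ag₂CrO₄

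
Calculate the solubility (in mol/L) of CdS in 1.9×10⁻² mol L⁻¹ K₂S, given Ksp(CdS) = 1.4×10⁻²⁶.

7.4×10⁻²⁵ M

CdS(s) ⇌ Cd²⁺(aq) + S²⁻(aq)
With S²⁻ already at 1.9×10⁻² mol L⁻¹ and s small, take [S²⁻] ≈ 1.9×10⁻² mol L⁻¹ and [Cd²⁺] = s.
Ksp = [Cd²⁺][S²⁻] = s(1.9×10⁻²)
s = 1.4×10⁻²⁶ / (1.9×10⁻²) = 7.4×10⁻²⁵
s = 7.4×10⁻²⁵ mol L⁻¹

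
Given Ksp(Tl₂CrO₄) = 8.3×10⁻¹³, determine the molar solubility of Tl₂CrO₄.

5.9×10⁻⁵ M

Tl₂CrO₄(s) ⇌ 2 Tl⁺(aq) + CrO₄²⁻(aq)
Let s be the molar solubility. Then [Tl⁺] = 2s and [CrO₄²⁻] = s.
Ksp = [Tl⁺]^2[CrO₄²⁻] = (2s)^2 · s = 4s^3
4s^3 = 8.3×10⁻¹³  ⇒  s^3 = 2.1×10⁻¹³
s = 5.9×10⁻⁵ mol/L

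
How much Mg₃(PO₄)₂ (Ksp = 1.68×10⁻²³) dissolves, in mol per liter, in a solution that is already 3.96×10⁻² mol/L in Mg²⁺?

2.60×10⁻¹⁰ M

Mg₃(PO₄)₂(s) ⇌ 3 Mg²⁺(aq) + 2 PO₄³⁻(aq)
Mg²⁺ is already present at 3.96×10⁻² mol/L. If s mol/L of Mg₃(PO₄)₂ dissolves, [PO₄³⁻] = 2s while [Mg²⁺] ≈ 3.96×10⁻² mol/L.
Ksp = [Mg²⁺]^3[PO₄³⁻]^2 = (3.96×10⁻²)^3(2s)^2
(2s)^2 = 1.68×10⁻²³ / (3.96×10⁻²)^3 = 2.71×10⁻¹⁹
s = 2.60×10⁻¹⁰ mol/L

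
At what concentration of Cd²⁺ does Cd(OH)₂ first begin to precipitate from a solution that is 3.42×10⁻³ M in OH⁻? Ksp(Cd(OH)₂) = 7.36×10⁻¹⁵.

6.29×10⁻¹⁰ M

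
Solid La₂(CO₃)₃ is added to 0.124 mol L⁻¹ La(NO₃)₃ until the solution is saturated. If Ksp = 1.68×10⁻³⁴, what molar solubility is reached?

7.40×10⁻¹² M

La₂(CO₃)₃(s) ⇌ 2 La³⁺(aq) + 3 CO₃²⁻(aq)
Let s be the solubility of La₂(CO₃)₃ here. The common ion gives [La³⁺] ≈ 0.124 mol L⁻¹, and [CO₃²⁻] = 3s.
Ksp = [La³⁺]^2[CO₃²⁻]^3 = (0.124)^2(3s)^3
(3s)^3 = 1.68×10⁻³⁴ / (0.124)^2 = 1.09×10⁻³²
s = 7.40×10⁻¹² mol L⁻¹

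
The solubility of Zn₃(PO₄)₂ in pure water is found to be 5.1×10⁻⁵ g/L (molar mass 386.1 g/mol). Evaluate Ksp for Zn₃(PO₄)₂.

s = (5.1×10⁻⁵ g L⁻¹)/(386.1 g mol⁻¹) = 1.321×10⁻⁷ M
Zn₃(PO₄)₂(s) ⇌ 3 Zn²⁺(aq) + 2 PO₄³⁻(aq)
For each mole of Zn₃(PO₄)₂ that dissolves per liter, [Zn²⁺] = 3s and [PO₄³⁻] = 2s; let s denote this solubility.
Ksp = [Zn²⁺]^3[PO₄³⁻]^2 = (3s)^3 · (2s)^2 = 108s^5
Ksp = 108 × (1.321×10⁻⁷)^5 = 4.3×10⁻³³

Ksp = 4.3×10⁻³³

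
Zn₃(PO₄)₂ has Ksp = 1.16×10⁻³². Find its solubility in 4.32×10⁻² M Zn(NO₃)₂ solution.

Zn₃(PO₄)₂(s) ⇌ 3 Zn²⁺(aq) + 2 PO₄³⁻(aq)
With Zn²⁺ already at 4.32×10⁻² M and s small, take [Zn²⁺] ≈ 4.32×10⁻² M and [PO₄³⁻] = 2s.
Ksp = [Zn²⁺]^3[PO₄³⁻]^2 = (4.32×10⁻²)^3(2s)^2
(2s)^2 = 1.16×10⁻³² / (4.32×10⁻²)^3 = 1.44×10⁻²⁸
s = 6.00×10⁻¹⁵ M

6.00×10⁻¹⁵ M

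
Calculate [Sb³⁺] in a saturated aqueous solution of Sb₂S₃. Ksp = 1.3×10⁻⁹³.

Sb₂S₃(s) ⇌ 2 Sb³⁺(aq) + 3 S²⁻(aq)
With molar solubility s: [Sb³⁺] = 2s, [S²⁻] = 3s.
Ksp = [Sb³⁺]^2[S²⁻]^3 = (2s)^2 · (3s)^3 = 108s^5 = 1.3×10⁻⁹³
s = 1.0×10⁻¹⁹ mol L⁻¹
[Sb³⁺] = 2s = 2.1×10⁻¹⁹ mol L⁻¹

2.1×10⁻¹⁹ M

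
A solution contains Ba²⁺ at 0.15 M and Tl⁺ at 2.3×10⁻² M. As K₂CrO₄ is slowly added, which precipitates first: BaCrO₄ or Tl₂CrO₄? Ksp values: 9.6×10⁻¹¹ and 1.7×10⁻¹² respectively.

Each salt precipitates once Q = Ksp for that salt.
For BaCrO₄: [CrO₄²⁻] = (Ksp/[Ba²⁺]) = 6.4×10⁻¹⁰ M
For Tl₂CrO₄: [CrO₄²⁻] = (Ksp/[Tl⁺]^2) = 3.2×10⁻⁹ M
The smaller threshold [CrO₄²⁻] is reached first, so BaCrO₄ precipitates first.

BaCrO₄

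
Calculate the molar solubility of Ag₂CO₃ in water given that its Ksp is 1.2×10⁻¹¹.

Ag₂CO₃(s) ⇌ 2 Ag⁺(aq) + CO₃²⁻(aq)
With molar solubility s: [Ag⁺] = 2s, [CO₃²⁻] = s.
Ksp = [Ag⁺]^2[CO₃²⁻] = (2s)^2 · s = 4s^3
4s^3 = 1.2×10⁻¹¹  ⇒  s^3 = 3.0×10⁻¹²
s = (3.0×10⁻¹²)^(1/3) = 1.4×10⁻⁴ mol/L

1.4×10⁻⁴ M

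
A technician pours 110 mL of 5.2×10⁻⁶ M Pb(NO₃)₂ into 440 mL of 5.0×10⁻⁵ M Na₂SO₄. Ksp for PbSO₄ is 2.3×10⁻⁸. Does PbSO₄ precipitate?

No

After mixing, V = 110 mL + 440 mL = 550 mL.
[Pb²⁺] = (5.2×10⁻⁶)(110)/550 = 1.0×10⁻⁶ M
[SO₄²⁻] = (5.0×10⁻⁵)(440)/550 = 4.0×10⁻⁵ M
Q = [Pb²⁺][SO₄²⁻] = 4.2×10⁻¹¹
Q < Ksp (4.2×10⁻¹¹ vs 2.3×10⁻⁸); the solution remains unsaturated and no precipitate forms.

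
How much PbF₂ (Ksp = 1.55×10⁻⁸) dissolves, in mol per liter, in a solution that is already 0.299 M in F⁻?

PbF₂(s) ⇌ Pb²⁺(aq) + 2 F⁻(aq)
The solution already contains F⁻ at 0.299 M. Let s be the molar solubility of PbF₂.
[F⁻] ≈ 0.299 M (common ion dominates); [Pb²⁺] = s.
Ksp = [Pb²⁺][F⁻]^2 = s(0.299)^2
s = 1.55×10⁻⁸ / (0.299)^2 = 1.73×10⁻⁷
s = 1.73×10⁻⁷ M

1.73×10⁻⁷ M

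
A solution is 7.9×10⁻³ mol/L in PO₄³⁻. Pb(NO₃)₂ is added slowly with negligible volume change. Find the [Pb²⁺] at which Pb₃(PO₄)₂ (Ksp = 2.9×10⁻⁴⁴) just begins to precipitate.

7.7×10⁻¹⁴ M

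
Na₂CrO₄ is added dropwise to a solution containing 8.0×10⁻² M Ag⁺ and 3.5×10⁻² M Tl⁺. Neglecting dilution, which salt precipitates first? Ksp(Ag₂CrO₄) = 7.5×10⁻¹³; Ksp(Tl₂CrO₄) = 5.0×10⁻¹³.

Ag₂CrO₄

Precipitation of each salt begins when its ion product equals Ksp.
For Ag₂CrO₄: [CrO₄²⁻] = (Ksp/[Ag⁺]^2) = 1.2×10⁻¹⁰ M
For Tl₂CrO₄: [CrO₄²⁻] = (Ksp/[Tl⁺]^2) = 4.1×10⁻¹⁰ M
The smaller threshold [CrO₄²⁻] is reached first, so Ag₂CrO₄ precipitates first.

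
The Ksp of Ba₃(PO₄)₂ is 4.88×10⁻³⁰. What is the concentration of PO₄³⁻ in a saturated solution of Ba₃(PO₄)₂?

1.08×10⁻⁶ M

Ba₃(PO₄)₂(s) ⇌ 3 Ba²⁺(aq) + 2 PO₄³⁻(aq)
For each mole of Ba₃(PO₄)₂ that dissolves per liter, [Ba²⁺] = 3s and [PO₄³⁻] = 2s; let s denote this solubility.
Ksp = [Ba²⁺]^3[PO₄³⁻]^2 = (3s)^3 · (2s)^2 = 108s^5 = 4.88×10⁻³⁰
s = 5.38×10⁻⁷ mol/L
[PO₄³⁻] = 2s = 1.08×10⁻⁶ mol/L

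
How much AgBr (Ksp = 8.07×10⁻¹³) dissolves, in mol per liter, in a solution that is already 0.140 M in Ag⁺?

AgBr(s) ⇌ Ag⁺(aq) + Br⁻(aq)
The solution already contains Ag⁺ at 0.140 M. Let s be the molar solubility of AgBr.
[Ag⁺] ≈ 0.140 M (common ion dominates); [Br⁻] = s.
Ksp = [Ag⁺][Br⁻] = (0.140)s
s = 8.07×10⁻¹³ / (0.140) = 5.76×10⁻¹²
s = 5.76×10⁻¹² M

5.76×10⁻¹² M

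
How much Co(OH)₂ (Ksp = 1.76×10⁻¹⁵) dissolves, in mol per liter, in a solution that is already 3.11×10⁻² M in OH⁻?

1.82×10⁻¹² M

Co(OH)₂(s) ⇌ Co²⁺(aq) + 2 OH⁻(aq)
The solution already contains OH⁻ at 3.11×10⁻² M. Let s be the molar solubility of Co(OH)₂.
[OH⁻] ≈ 3.11×10⁻² M (common ion dominates); [Co²⁺] = s.
Ksp = [Co²⁺][OH⁻]^2 = s(3.11×10⁻²)^2
s = 1.76×10⁻¹⁵ / (3.11×10⁻²)^2 = 1.82×10⁻¹²
s = 1.82×10⁻¹² M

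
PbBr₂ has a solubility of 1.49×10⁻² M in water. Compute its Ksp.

Ksp = 1.32×10⁻⁵

PbBr₂(s) ⇌ Pb²⁺(aq) + 2 Br⁻(aq)
If s mol/L of PbBr₂ dissolves, [Pb²⁺] = s and [Br⁻] = 2s.
Ksp = [Pb²⁺][Br⁻]^2 = s · (2s)^2 = 4s^3
Ksp = 4 × (1.49×10⁻²)^3 = 1.32×10⁻⁵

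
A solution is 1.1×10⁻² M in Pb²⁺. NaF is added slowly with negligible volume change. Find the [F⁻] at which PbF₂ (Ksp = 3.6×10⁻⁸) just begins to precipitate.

1.8×10⁻³ M

Precipitation begins when Q = Ksp.
PbF₂(s) ⇌ Pb²⁺(aq) + 2 F⁻(aq)
Ksp = [Pb²⁺][F⁻]^2 = [F⁻]^2(1.1×10⁻²)
[F⁻]^2 = 3.6×10⁻⁸ / (1.1×10⁻²) = 3.3×10⁻⁶
[F⁻] = 1.8×10⁻³ M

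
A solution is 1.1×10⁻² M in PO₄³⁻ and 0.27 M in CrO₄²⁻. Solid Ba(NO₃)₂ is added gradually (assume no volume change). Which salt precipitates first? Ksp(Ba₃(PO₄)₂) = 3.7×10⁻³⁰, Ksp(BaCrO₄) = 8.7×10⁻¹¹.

The threshold for precipitation is Q = Ksp.
For Ba₃(PO₄)₂: [Ba²⁺] = (Ksp/[PO₄³⁻]^2)^(1/3) = 3.1×10⁻⁹ M
For BaCrO₄: [Ba²⁺] = (Ksp/[CrO₄²⁻]) = 3.2×10⁻¹⁰ M
Since BaCrO₄ needs less Ba²⁺ to reach saturation, it precipitates first.

BaCrO₄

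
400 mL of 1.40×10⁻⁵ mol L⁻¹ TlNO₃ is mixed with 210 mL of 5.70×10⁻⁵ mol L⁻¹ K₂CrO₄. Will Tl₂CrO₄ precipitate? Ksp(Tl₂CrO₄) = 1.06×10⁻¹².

After mixing, V = 400 mL + 210 mL = 610 mL.
[Tl⁺] = (1.40×10⁻⁵)(400)/610 = 9.18×10⁻⁶ mol L⁻¹
[CrO₄²⁻] = (5.70×10⁻⁵)(210)/610 = 1.96×10⁻⁵ mol L⁻¹
Q = [Tl⁺]^2[CrO₄²⁻] = 1.65×10⁻¹⁵
Q < Ksp (1.65×10⁻¹⁵ vs 1.06×10⁻¹²); the solution remains unsaturated and no precipitate forms.

No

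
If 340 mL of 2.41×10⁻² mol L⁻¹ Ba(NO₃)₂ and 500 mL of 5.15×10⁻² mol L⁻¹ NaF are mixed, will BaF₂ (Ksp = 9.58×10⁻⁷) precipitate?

Yes

After mixing, V = 340 mL + 500 mL = 840 mL.
[Ba²⁺] = (2.41×10⁻²)(340)/840 = 9.75×10⁻³ mol L⁻¹
[F⁻] = (5.15×10⁻²)(500)/840 = 3.07×10⁻² mol L⁻¹
Q = [Ba²⁺][F⁻]^2 = 9.17×10⁻⁶
Since Q (9.17×10⁻⁶) exceeds Ksp (9.58×10⁻⁷), BaF₂ will precipitate.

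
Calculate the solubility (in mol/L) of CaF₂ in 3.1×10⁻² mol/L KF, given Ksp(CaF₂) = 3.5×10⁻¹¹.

3.6×10⁻⁸ M

CaF₂(s) ⇌ Ca²⁺(aq) + 2 F⁻(aq)
With F⁻ already at 3.1×10⁻² mol/L and s small, take [F⁻] ≈ 3.1×10⁻² mol/L and [Ca²⁺] = s.
Ksp = [Ca²⁺][F⁻]^2 = s(3.1×10⁻²)^2
s = 3.5×10⁻¹¹ / (3.1×10⁻²)^2 = 3.6×10⁻⁸
s = 3.6×10⁻⁸ mol/L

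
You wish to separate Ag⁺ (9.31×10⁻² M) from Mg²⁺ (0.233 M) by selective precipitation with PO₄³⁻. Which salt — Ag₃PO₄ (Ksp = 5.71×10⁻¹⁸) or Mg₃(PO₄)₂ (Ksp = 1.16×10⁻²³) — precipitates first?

Ag₃PO₄

Each salt precipitates once Q = Ksp for that salt.
For Ag₃PO₄: [PO₄³⁻] = (Ksp/[Ag⁺]^3) = 7.08×10⁻¹⁵ M
For Mg₃(PO₄)₂: [PO₄³⁻] = (Ksp/[Mg²⁺]^3)^(1/2) = 3.03×10⁻¹¹ M
Ag₃PO₄ requires the lower [PO₄³⁻], so it precipitates first.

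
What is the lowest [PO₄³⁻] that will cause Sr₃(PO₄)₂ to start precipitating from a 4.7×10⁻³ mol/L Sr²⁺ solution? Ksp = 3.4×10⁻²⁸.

Precipitation begins when Q = Ksp.
Sr₃(PO₄)₂(s) ⇌ 3 Sr²⁺(aq) + 2 PO₄³⁻(aq)
Ksp = [Sr²⁺]^3[PO₄³⁻]^2 = [PO₄³⁻]^2(4.7×10⁻³)^3
[PO₄³⁻]^2 = 3.4×10⁻²⁸ / (4.7×10⁻³)^3 = 3.3×10⁻²¹
[PO₄³⁻] = 5.7×10⁻¹¹ mol/L

5.7×10⁻¹¹ M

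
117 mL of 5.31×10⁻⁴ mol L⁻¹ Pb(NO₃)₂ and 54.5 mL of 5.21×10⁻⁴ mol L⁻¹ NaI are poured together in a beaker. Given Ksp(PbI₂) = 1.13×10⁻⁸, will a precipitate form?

No

Total volume after mixing = 117 + 54.5 = 171.5 mL.
[Pb²⁺] = (5.31×10⁻⁴)(117)/171.5 = 3.62×10⁻⁴ mol L⁻¹
[I⁻] = (5.21×10⁻⁴)(54.5)/171.5 = 1.66×10⁻⁴ mol L⁻¹
Q = [Pb²⁺][I⁻]^2 = 9.93×10⁻¹²
Since Q (9.93×10⁻¹²) is less than Ksp (1.13×10⁻⁸), no PbI₂ precipitates.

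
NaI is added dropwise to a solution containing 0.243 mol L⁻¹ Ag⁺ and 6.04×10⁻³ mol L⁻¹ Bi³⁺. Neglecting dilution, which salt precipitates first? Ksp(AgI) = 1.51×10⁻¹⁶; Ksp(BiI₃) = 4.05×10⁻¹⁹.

AgI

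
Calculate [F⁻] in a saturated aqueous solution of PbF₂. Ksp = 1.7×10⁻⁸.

PbF₂(s) ⇌ Pb²⁺(aq) + 2 F⁻(aq)
Call the molar solubility s, so that [Pb²⁺] = s and [F⁻] = 2s.
Ksp = [Pb²⁺][F⁻]^2 = s · (2s)^2 = 4s^3 = 1.7×10⁻⁸
s = 1.6×10⁻³ mol L⁻¹
[F⁻] = 2s = 3.2×10⁻³ mol L⁻¹

3.2×10⁻³ M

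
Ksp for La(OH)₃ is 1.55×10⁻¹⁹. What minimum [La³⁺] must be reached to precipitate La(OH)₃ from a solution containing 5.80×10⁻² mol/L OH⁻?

7.94×10⁻¹⁶ M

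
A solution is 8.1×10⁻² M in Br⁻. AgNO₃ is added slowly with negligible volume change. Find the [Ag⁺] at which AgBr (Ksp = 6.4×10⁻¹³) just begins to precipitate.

7.9×10⁻¹² M

The threshold for precipitation is Q = Ksp.
AgBr(s) ⇌ Ag⁺(aq) + Br⁻(aq)
Ksp = [Ag⁺][Br⁻] = [Ag⁺](8.1×10⁻²)
[Ag⁺] = 6.4×10⁻¹³ / (8.1×10⁻²) = 7.9×10⁻¹²
[Ag⁺] = 7.9×10⁻¹² M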